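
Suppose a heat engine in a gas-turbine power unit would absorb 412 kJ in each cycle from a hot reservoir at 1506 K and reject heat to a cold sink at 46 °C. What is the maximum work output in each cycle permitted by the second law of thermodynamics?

T_C = 46 °C → 46 + 273.15 = 319.15 K.
No engine can exceed the Carnot limit: η_max = 1 − T_C/T_H = 1 − 319.15/1506.00 = 0.7881.
W_max = η_max · Q_H = 0.7881 × 412 = 325 kJ.

W_max ≈ 325 kJ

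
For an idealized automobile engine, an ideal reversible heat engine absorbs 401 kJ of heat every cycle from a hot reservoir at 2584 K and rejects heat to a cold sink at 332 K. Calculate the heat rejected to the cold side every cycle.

Q_C ≈ 51.5 kJ

η_rev = 1 − T_C/T_H = 1 − 332.00/2584.00 = 0.8715.
For a reversible cycle Q_C/Q_H = T_C/T_H, so Q_C = 401 × 332.00/2584.00 = 51.5 kJ.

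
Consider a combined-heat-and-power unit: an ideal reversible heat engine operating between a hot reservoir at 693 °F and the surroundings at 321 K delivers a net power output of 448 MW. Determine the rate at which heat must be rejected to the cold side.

Q̇_C ≈ 450 MW

T_H = 693 °F → (693 − 32) × 5/9 = 367.22 °C = 640.37 K.
Carnot efficiency: η = 1 − T_C/T_H = 1 − 321.00/640.37 = 0.4987.
Since Q_C/Q_H = T_C/T_H and Q_H = W/η, Q_C = W·T_C/(T_H − T_C) = 448 × 321.00/319.37 = 450 MW.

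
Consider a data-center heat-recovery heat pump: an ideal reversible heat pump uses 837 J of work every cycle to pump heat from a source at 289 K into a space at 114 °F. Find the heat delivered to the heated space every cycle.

Q_H ≈ 8980 J

T_H = 114 °F → (114 − 32) × 5/9 = 45.56 °C = 318.71 K.
The Carnot heat-pump COP is COP_HP = T_H/(T_H − T_C) = 318.71/29.71 = 10.7288.
Q_H = COP_HP · W = 10.7288 × 837 = 8980 J.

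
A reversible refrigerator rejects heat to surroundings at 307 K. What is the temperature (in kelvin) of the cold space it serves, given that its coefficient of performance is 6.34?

T_C ≈ 265 K

COP_R = T_C/(T_H − T_C) ⇒ T_C = T_H·COP_R/(1 + COP_R) = 307.00 × 6.34/(1 + 6.34) = 265 K.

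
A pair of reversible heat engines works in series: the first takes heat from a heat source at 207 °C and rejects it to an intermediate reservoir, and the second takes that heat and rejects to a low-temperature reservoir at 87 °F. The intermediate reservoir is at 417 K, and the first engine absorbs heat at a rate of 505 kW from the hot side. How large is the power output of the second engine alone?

Ẇ₂ ≈ 119 kW

T_H = 207 °C → 207 + 273.15 = 480.15 K.
T_C = 87 °F → (87 − 32) × 5/9 = 30.56 °C = 303.71 K.
Heat entering the second stage: Q_m = Q_H·(T_m/T_H) = 505 × 417.00/480.15 = 439 kW.
Second-stage efficiency η₂ = 1 − T_C/T_m = 1 − 303.71/417.00 = 0.2717, so W₂ = η₂·Q_m = 119 kW.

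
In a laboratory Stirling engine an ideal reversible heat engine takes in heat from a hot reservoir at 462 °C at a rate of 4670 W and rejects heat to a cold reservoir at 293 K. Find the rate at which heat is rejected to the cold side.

T_H = 462 °C → 462 + 273.15 = 735.15 K.
Since the cycle is reversible, η = 1 − T_C/T_H = 1 − 293.00/735.15 = 0.6014.
For a reversible cycle Q_C/Q_H = T_C/T_H, so Q_C = 4670 × 293.00/735.15 = 1861 W.

Q̇_C ≈ 1861 W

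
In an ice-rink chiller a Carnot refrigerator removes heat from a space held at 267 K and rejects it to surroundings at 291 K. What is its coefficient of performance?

COP_R = T_C/(T_H − T_C) = 267.00/(291.00 − 267.00) = 11.1.

COP_R ≈ 11.1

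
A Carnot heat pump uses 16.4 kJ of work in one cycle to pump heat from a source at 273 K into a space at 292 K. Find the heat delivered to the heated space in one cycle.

Q_H ≈ 252 kJ

COP_HP = T_H/(T_H − T_C) = 292.00/19.00 = 15.3684.
Q_H = COP_HP · W = 15.3684 × 16.4 = 252 kJ.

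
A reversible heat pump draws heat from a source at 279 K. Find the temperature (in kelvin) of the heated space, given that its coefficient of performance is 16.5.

T_H ≈ 297 K

COP_HP = T_H/(T_H − T_C) ⇒ T_H = T_C·COP_HP/(COP_HP − 1) = 279.00 × 16.5/(16.5 − 1) = 297 K.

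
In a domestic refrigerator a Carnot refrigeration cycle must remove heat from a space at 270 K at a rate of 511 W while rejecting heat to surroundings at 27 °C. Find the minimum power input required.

T_H = 27 °C → 27 + 273.15 = 300.15 K.
For a reversible refrigerator, COP_R = T_C/(T_H − T_C) = 270.00/30.15 = 8.9552.
W = Q_C/COP_R = 511/8.9552 = 57.06 W.

Ẇ_in ≈ 57.06 W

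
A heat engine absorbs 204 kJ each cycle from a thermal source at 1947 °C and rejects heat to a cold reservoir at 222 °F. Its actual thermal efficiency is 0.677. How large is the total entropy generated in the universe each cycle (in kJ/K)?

T_H = 1947 °C → 1947 + 273.15 = 2220.15 K.
T_C = 222 °F → (222 − 32) × 5/9 = 105.56 °C = 378.71 K.
W = η·Q_H = 0.677 × 204 = 138.1 kJ, so Q_C = Q_H − W = 65.89 kJ.
Entropy balance on the reservoirs: −Q_H/T_H = -0.09189 kJ/K, +Q_C/T_C = 0.1740 kJ/K.
ΔS_univ = −Q_H/T_H + Q_C/T_C = 0.08211 kJ/K (> 0, since η = 0.677 < η_Carnot = 0.829).

ΔS_univ ≈ 0.08211 kJ/K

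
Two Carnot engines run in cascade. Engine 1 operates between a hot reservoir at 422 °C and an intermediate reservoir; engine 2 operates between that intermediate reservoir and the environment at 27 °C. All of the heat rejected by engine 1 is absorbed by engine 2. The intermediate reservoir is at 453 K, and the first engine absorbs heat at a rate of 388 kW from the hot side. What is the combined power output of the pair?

Ẇ_total ≈ 220.5 kW

T_H = 422 °C → 422 + 273.15 = 695.15 K.
T_C = 27 °C → 27 + 273.15 = 300.15 K.
Two reversible stages in series are equivalent to a single Carnot engine between T_H and T_C, so η_total = 1 − T_C/T_H = 1 − 300.15/695.15 = 0.5682.
W_total = η_total · Q_H = 0.5682 × 388 = 220.5 kW.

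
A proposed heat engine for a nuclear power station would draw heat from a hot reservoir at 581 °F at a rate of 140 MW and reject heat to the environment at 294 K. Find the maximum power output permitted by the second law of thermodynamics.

T_H = 581 °F → (581 − 32) × 5/9 = 305.00 °C = 578.15 K.
The upper bound on efficiency is η_max = 1 − T_C/T_H = 1 − 294.00/578.15 = 0.4915.
W_max = η_max · Q_H = 0.4915 × 140 = 68.8 MW.

Ẇ_max ≈ 68.8 MW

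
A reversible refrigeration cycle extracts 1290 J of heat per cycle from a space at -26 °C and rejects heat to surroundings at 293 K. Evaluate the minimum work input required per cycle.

W_in ≈ 239 J

T_C = -26 °C → -26 + 273.15 = 247.15 K.
For a reversible refrigerator, COP_R = T_C/(T_H − T_C) = 247.15/45.85 = 5.3904.
W = Q_C/COP_R = 1290/5.3904 = 239 J.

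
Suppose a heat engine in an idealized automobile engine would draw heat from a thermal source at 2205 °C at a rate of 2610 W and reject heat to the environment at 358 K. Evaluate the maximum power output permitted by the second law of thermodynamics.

Ẇ_max ≈ 2233 W

T_H = 2205 °C → 2205 + 273.15 = 2478.15 K.
By the Carnot theorem, η_max = 1 − T_C/T_H = 1 − 358.00/2478.15 = 0.8555.
W_max = η_max · Q_H = 0.8555 × 2610 = 2233 W.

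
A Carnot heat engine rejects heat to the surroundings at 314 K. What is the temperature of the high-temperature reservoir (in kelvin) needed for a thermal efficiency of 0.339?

T_H ≈ 475 K

From η = 1 − T_C/T_H, solving for T_H gives T_H = T_C/(1 − η) = 314.00/(1 − 0.339) = 475 K.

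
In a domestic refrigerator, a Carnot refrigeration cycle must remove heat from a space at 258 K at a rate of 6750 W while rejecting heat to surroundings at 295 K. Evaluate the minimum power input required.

Ẇ_in ≈ 968 W

The reversible coefficient of performance is COP_R = T_C/(T_H − T_C) = 258.00/37.00 = 6.9730.
W = Q_C/COP_R = 6750/6.9730 = 968 W.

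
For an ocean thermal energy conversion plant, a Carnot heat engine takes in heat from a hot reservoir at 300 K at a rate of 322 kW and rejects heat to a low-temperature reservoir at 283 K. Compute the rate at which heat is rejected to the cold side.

Q̇_C ≈ 304 kW

Carnot efficiency: η = 1 − T_C/T_H = 1 − 283.00/300.00 = 0.0567.
For a reversible cycle Q_C/Q_H = T_C/T_H, so Q_C = 322 × 283.00/300.00 = 304 kW.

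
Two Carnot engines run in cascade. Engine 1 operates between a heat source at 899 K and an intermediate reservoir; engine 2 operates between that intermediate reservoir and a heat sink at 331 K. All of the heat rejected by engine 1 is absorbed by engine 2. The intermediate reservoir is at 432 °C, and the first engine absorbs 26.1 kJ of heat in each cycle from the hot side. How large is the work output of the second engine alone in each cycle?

T_m = 432 °C → 432 + 273.15 = 705.15 K.
Heat entering the second stage: Q_m = Q_H·(T_m/T_H) = 26.1 × 705.15/899.00 = 20.47 kJ.
Second-stage efficiency η₂ = 1 − T_C/T_m = 1 − 331.00/705.15 = 0.5306, so W₂ = η₂·Q_m = 10.86 kJ.

W₂ ≈ 10.86 kJ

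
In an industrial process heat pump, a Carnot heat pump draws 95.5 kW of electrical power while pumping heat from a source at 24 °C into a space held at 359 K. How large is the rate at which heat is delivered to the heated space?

Q̇_H ≈ 554 kW

T_C = 24 °C → 24 + 273.15 = 297.15 K.
For a reversible heat pump, COP_HP = T_H/(T_H − T_C) = 359.00/61.85 = 5.8044.
Q_H = COP_HP · W = 5.8044 × 95.5 = 554 kW.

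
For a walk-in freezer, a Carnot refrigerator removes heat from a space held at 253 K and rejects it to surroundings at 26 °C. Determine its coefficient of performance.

T_H = 26 °C → 26 + 273.15 = 299.15 K.
Carnot COP: COP_R = T_C/(T_H − T_C) = 253.00/(299.15 − 253.00) = 5.482.

COP_R ≈ 5.482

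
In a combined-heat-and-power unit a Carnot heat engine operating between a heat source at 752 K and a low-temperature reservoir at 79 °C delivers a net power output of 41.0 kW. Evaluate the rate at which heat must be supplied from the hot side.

Q̇_H ≈ 77.11 kW

T_C = 79 °C → 79 + 273.15 = 352.15 K.
For a reversible engine, η = 1 − T_C/T_H = 1 − 352.15/752.00 = 0.5317.
Q_H = W/η = 41.0/0.5317 = 77.11 kW.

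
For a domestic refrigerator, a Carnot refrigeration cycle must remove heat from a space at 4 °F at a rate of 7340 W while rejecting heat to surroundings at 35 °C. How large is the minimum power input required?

T_H = 35 °C → 35 + 273.15 = 308.15 K.
T_C = 4 °F → (4 − 32) × 5/9 = -15.56 °C = 257.59 K.
Carnot COP: COP_R = T_C/(T_H − T_C) = 257.59/50.56 = 5.0953.
W = Q_C/COP_R = 7340/5.0953 = 1440 W.

Ẇ_in ≈ 1440 W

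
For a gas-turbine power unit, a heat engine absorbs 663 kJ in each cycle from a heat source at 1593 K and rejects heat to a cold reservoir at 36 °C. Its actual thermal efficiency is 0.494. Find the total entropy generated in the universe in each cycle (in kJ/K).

ΔS_univ ≈ 0.669 kJ/K

T_C = 36 °C → 36 + 273.15 = 309.15 K.
W = η·Q_H = 0.494 × 663 = 327.5 kJ, so Q_C = Q_H − W = 335.5 kJ.
Reservoir entropy changes: ΔS_H = −Q_H/T_H = −663/1593.00 = -0.4162 kJ/K and ΔS_C = +Q_C/T_C = 335.5/309.15 = 1.085 kJ/K.
ΔS_univ = −Q_H/T_H + Q_C/T_C = 0.669 kJ/K (> 0, since η = 0.494 < η_Carnot = 0.806).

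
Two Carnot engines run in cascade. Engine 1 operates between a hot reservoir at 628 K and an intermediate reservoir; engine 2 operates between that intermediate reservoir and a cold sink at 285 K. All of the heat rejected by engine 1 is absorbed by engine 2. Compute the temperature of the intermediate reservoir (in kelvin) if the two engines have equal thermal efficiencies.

T_m ≈ 423.1 K

Equal efficiencies require 1 − T_m/T_H = 1 − T_C/T_m, i.e. T_m/T_H = T_C/T_m, so T_m = √(T_H·T_C) = √(628.00 × 285.00) = 423.1 K.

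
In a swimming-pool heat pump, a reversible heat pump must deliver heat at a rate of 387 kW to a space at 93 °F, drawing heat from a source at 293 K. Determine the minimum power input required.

T_H = 93 °F → (93 − 32) × 5/9 = 33.89 °C = 307.04 K.
For a reversible heat pump, COP_HP = T_H/(T_H − T_C) = 307.04/14.04 = 21.8706.
W = Q_H/COP_HP = 387/21.8706 = 17.69 kW.

Ẇ_in ≈ 17.69 kW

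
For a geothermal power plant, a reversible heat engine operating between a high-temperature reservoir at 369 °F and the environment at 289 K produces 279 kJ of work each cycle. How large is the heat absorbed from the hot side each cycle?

Q_H ≈ 749.5 kJ

T_H = 369 °F → (369 − 32) × 5/9 = 187.22 °C = 460.37 K.
η_rev = 1 − T_C/T_H = 1 − 289.00/460.37 = 0.3722.
Q_H = W/η = 279/0.3722 = 749.5 kJ.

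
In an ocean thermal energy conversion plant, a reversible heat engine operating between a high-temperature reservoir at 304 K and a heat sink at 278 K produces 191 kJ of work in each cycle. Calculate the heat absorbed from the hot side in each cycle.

Q_H ≈ 2230 kJ

Carnot efficiency: η = 1 − T_C/T_H = 1 − 278.00/304.00 = 0.0855.
Q_H = W/η = 191/0.0855 = 2230 kJ.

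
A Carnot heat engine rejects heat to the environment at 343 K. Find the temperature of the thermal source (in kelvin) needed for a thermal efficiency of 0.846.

T_H ≈ 2227 K

From η = 1 − T_C/T_H, solving for T_H gives T_H = T_C/(1 − η) = 343.00/(1 − 0.846) = 2227 K.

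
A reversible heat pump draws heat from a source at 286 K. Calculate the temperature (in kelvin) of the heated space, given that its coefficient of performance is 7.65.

COP_HP = T_H/(T_H − T_C) ⇒ T_H = T_C·COP_HP/(COP_HP − 1) = 286.00 × 7.65/(7.65 − 1) = 329.0 K.

T_H ≈ 329.0 K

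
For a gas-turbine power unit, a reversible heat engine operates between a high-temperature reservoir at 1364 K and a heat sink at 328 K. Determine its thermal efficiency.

η ≈ 0.760

Since the cycle is reversible, η = 1 − T_C/T_H = 1 − 328.00/1364.00 = 0.760.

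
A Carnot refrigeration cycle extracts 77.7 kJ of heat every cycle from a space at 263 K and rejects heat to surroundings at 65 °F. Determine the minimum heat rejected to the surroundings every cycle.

Q_H ≈ 86.1 kJ

T_H = 65 °F → (65 − 32) × 5/9 = 18.33 °C = 291.48 K.
For a reversible cycle Q_H/Q_C = T_H/T_C, so Q_H = Q_C·T_H/T_C = 77.7 × 291.48/263.00 = 86.1 kJ.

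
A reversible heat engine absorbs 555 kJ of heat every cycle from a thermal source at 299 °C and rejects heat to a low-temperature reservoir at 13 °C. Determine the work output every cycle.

W ≈ 277 kJ

T_H = 299 °C → 299 + 273.15 = 572.15 K.
T_C = 13 °C → 13 + 273.15 = 286.15 K.
The Carnot efficiency is η = 1 − T_C/T_H = 1 − 286.15/572.15 = 0.4999.
W = η·Q_H = 0.4999 × 555 = 277 kJ.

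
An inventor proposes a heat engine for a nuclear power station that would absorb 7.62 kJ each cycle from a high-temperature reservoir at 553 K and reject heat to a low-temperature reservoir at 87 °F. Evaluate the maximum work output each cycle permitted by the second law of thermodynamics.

W_max ≈ 3.44 kJ

T_C = 87 °F → (87 − 32) × 5/9 = 30.56 °C = 303.71 K.
No engine can exceed the Carnot limit: η_max = 1 − T_C/T_H = 1 − 303.71/553.00 = 0.4508.
W_max = η_max · Q_H = 0.4508 × 7.62 = 3.44 kJ.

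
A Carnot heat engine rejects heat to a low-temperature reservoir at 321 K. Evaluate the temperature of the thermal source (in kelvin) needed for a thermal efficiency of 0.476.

From η = 1 − T_C/T_H, solving for T_H gives T_H = T_C/(1 − η) = 321.00/(1 − 0.476) = 613 K.

T_H ≈ 613 K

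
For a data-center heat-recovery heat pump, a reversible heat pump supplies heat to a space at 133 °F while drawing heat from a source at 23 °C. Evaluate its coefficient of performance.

COP_HP ≈ 9.94

T_H = 133 °F → (133 − 32) × 5/9 = 56.11 °C = 329.26 K.
T_C = 23 °C → 23 + 273.15 = 296.15 K.
COP_HP = T_H/(T_H − T_C) = 329.26/(329.26 − 296.15) = 9.94.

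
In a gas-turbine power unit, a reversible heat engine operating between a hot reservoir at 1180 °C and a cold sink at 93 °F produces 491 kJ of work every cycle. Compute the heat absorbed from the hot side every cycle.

T_H = 1180 °C → 1180 + 273.15 = 1453.15 K.
T_C = 93 °F → (93 − 32) × 5/9 = 33.89 °C = 307.04 K.
For a reversible engine, η = 1 − T_C/T_H = 1 − 307.04/1453.15 = 0.7887.
Q_H = W/η = 491/0.7887 = 623 kJ.

Q_H ≈ 623 kJ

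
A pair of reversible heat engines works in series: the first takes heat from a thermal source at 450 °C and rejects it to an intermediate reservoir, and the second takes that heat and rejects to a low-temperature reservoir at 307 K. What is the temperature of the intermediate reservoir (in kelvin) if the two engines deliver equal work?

T_H = 450 °C → 450 + 273.15 = 723.15 K.
For reversible stages Q_m = Q_H·(T_m/T_H). Setting W₁ = Q_H(1 − T_m/T_H) equal to W₂ = Q_m(1 − T_C/T_m) = Q_H·(T_m − T_C)/T_H gives T_H − T_m = T_m − T_C, so T_m = (T_H + T_C)/2 = (723.15 + 307.00)/2 = 515 K.

T_m ≈ 515 K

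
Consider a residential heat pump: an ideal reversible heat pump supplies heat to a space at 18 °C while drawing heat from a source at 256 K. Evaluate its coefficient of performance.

COP_HP ≈ 8.283

T_H = 18 °C → 18 + 273.15 = 291.15 K.
The Carnot heat-pump COP is COP_HP = T_H/(T_H − T_C) = 291.15/(291.15 − 256.00) = 8.283.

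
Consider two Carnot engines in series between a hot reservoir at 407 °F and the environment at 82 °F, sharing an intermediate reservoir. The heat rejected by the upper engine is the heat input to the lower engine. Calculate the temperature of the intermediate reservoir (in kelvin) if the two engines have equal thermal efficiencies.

T_m ≈ 381 K

T_H = 407 °F → (407 − 32) × 5/9 = 208.33 °C = 481.48 K.
T_C = 82 °F → (82 − 32) × 5/9 = 27.78 °C = 300.93 K.
Equal efficiencies require 1 − T_m/T_H = 1 − T_C/T_m, i.e. T_m/T_H = T_C/T_m, so T_m = √(T_H·T_C) = √(481.48 × 300.93) = 381 K.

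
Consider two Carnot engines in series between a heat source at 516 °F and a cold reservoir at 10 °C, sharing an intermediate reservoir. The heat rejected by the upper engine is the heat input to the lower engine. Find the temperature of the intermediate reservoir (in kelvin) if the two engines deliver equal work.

T_H = 516 °F → (516 − 32) × 5/9 = 268.89 °C = 542.04 K.
T_C = 10 °C → 10 + 273.15 = 283.15 K.
For reversible stages Q_m = Q_H·(T_m/T_H). Setting W₁ = Q_H(1 − T_m/T_H) equal to W₂ = Q_m(1 − T_C/T_m) = Q_H·(T_m − T_C)/T_H gives T_H − T_m = T_m − T_C, so T_m = (T_H + T_C)/2 = (542.04 + 283.15)/2 = 413 K.

T_m ≈ 413 K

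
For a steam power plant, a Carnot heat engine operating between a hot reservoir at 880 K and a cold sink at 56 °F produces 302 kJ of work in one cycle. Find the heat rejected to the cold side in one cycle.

Q_C ≈ 146 kJ

T_C = 56 °F → (56 − 32) × 5/9 = 13.33 °C = 286.48 K.
The Carnot efficiency is η = 1 − T_C/T_H = 1 − 286.48/880.00 = 0.6745.
Since Q_C/Q_H = T_C/T_H and Q_H = W/η, Q_C = W·T_C/(T_H − T_C) = 302 × 286.48/593.52 = 146 kJ.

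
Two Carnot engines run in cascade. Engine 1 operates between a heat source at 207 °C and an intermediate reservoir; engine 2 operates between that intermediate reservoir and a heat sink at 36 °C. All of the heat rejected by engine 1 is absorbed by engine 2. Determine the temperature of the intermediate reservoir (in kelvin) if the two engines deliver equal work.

T_H = 207 °C → 207 + 273.15 = 480.15 K.
T_C = 36 °C → 36 + 273.15 = 309.15 K.
For reversible stages Q_m = Q_H·(T_m/T_H). Setting W₁ = Q_H(1 − T_m/T_H) equal to W₂ = Q_m(1 − T_C/T_m) = Q_H·(T_m − T_C)/T_H gives T_H − T_m = T_m − T_C, so T_m = (T_H + T_C)/2 = (480.15 + 309.15)/2 = 395 K.

T_m ≈ 395 K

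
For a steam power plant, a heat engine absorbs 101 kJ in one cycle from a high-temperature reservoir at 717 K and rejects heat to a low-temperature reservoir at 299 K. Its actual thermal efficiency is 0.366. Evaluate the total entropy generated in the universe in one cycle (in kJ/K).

W = η·Q_H = 0.366 × 101 = 36.97 kJ, so Q_C = Q_H − W = 64.03 kJ.
Entropy balance on the reservoirs: −Q_H/T_H = -0.1409 kJ/K, +Q_C/T_C = 0.2142 kJ/K.
ΔS_univ = −Q_H/T_H + Q_C/T_C = 0.0733 kJ/K (> 0, since η = 0.366 < η_Carnot = 0.583).

ΔS_univ ≈ 0.0733 kJ/K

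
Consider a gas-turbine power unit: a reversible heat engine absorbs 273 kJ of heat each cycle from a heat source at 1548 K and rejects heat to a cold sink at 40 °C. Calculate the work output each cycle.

T_C = 40 °C → 40 + 273.15 = 313.15 K.
Carnot efficiency: η = 1 − T_C/T_H = 1 − 313.15/1548.00 = 0.7977.
W = η·Q_H = 0.7977 × 273 = 217.8 kJ.

W ≈ 217.8 kJ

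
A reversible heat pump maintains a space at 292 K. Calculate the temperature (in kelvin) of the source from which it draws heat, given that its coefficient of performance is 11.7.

COP_HP = T_H/(T_H − T_C) ⇒ T_C = T_H·(COP_HP − 1)/COP_HP = 292.00 × (11.7 − 1)/11.7 = 267.0 K.

T_C ≈ 267.0 K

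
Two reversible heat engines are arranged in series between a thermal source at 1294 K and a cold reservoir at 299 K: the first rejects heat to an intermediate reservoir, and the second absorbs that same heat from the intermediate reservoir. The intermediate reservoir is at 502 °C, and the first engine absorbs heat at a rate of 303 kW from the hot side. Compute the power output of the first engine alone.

Ẇ₁ ≈ 121.5 kW

T_m = 502 °C → 502 + 273.15 = 775.15 K.
First-stage efficiency η₁ = 1 − T_m/T_H = 1 − 775.15/1294.00 = 0.4010.
W₁ = η₁·Q_H = 0.4010 × 303 = 121.5 kW.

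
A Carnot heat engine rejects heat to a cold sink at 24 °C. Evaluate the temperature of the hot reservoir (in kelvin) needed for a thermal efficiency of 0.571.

T_C = 24 °C → 24 + 273.15 = 297.15 K.
From η = 1 − T_C/T_H, solving for T_H gives T_H = T_C/(1 − η) = 297.15/(1 − 0.571) = 693 K.

T_H ≈ 693 K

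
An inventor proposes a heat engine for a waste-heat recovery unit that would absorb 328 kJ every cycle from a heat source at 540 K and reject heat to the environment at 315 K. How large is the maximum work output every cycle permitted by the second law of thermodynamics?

W_max ≈ 136.7 kJ

The upper bound on efficiency is η_max = 1 − T_C/T_H = 1 − 315.00/540.00 = 0.4167.
W_max = η_max · Q_H = 0.4167 × 328 = 136.7 kJ.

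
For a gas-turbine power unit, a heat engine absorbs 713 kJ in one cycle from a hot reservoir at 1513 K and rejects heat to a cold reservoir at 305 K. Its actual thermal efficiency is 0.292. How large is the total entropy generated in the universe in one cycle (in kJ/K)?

ΔS_univ ≈ 1.184 kJ/K

W = η·Q_H = 0.292 × 713 = 208.2 kJ, so Q_C = Q_H − W = 504.8 kJ.
Entropy balance on the reservoirs: −Q_H/T_H = -0.4712 kJ/K, +Q_C/T_C = 1.655 kJ/K.
ΔS_univ = −Q_H/T_H + Q_C/T_C = 1.184 kJ/K (> 0, since η = 0.292 < η_Carnot = 0.798).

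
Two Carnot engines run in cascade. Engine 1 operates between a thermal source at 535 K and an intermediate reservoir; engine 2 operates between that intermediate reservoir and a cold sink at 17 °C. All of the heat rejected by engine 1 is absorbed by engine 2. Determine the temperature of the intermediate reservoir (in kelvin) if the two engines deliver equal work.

T_C = 17 °C → 17 + 273.15 = 290.15 K.
For reversible stages Q_m = Q_H·(T_m/T_H). Setting W₁ = Q_H(1 − T_m/T_H) equal to W₂ = Q_m(1 − T_C/T_m) = Q_H·(T_m − T_C)/T_H gives T_H − T_m = T_m − T_C, so T_m = (T_H + T_C)/2 = (535.00 + 290.15)/2 = 412.6 K.

T_m ≈ 412.6 K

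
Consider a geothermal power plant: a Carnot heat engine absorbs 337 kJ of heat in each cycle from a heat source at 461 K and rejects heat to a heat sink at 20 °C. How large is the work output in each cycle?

T_C = 20 °C → 20 + 273.15 = 293.15 K.
For a reversible engine, η = 1 − T_C/T_H = 1 − 293.15/461.00 = 0.3641.
W = η·Q_H = 0.3641 × 337 = 123 kJ.

W ≈ 123 kJ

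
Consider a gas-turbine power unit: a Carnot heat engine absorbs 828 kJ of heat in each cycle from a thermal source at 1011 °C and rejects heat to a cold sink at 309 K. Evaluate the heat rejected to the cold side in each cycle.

T_H = 1011 °C → 1011 + 273.15 = 1284.15 K.
Carnot efficiency: η = 1 − T_C/T_H = 1 − 309.00/1284.15 = 0.7594.
For a reversible cycle Q_C/Q_H = T_C/T_H, so Q_C = 828 × 309.00/1284.15 = 199 kJ.

Q_C ≈ 199 kJ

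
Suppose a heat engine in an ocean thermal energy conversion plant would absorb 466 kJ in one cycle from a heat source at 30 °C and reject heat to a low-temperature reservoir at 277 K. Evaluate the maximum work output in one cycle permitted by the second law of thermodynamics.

W_max ≈ 40.2 kJ

T_H = 30 °C → 30 + 273.15 = 303.15 K.
The upper bound on efficiency is η_max = 1 − T_C/T_H = 1 − 277.00/303.15 = 0.0863.
W_max = η_max · Q_H = 0.0863 × 466 = 40.2 kJ.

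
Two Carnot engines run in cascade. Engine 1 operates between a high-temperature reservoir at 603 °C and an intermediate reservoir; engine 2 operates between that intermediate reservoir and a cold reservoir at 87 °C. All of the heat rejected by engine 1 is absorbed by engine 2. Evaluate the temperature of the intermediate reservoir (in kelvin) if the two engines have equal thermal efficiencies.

T_H = 603 °C → 603 + 273.15 = 876.15 K.
T_C = 87 °C → 87 + 273.15 = 360.15 K.
Equal efficiencies require 1 − T_m/T_H = 1 − T_C/T_m, i.e. T_m/T_H = T_C/T_m, so T_m = √(T_H·T_C) = √(876.15 × 360.15) = 562 K.

T_m ≈ 562 K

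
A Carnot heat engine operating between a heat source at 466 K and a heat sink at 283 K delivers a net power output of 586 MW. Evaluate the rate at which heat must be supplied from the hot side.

Q̇_H ≈ 1490 MW

For a reversible engine, η = 1 − T_C/T_H = 1 − 283.00/466.00 = 0.3927.
Q_H = W/η = 586/0.3927 = 1490 MW.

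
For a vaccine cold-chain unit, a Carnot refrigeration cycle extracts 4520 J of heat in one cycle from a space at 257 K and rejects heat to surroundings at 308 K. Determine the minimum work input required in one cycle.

COP_R = T_C/(T_H − T_C) = 257.00/51.00 = 5.0392.
W = Q_C/COP_R = 4520/5.0392 = 897.0 J.

W_in ≈ 897.0 J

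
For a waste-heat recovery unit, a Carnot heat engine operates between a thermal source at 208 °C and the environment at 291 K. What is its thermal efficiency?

T_H = 208 °C → 208 + 273.15 = 481.15 K.
Carnot efficiency: η = 1 − T_C/T_H = 1 − 291.00/481.15 = 0.395.

η ≈ 0.395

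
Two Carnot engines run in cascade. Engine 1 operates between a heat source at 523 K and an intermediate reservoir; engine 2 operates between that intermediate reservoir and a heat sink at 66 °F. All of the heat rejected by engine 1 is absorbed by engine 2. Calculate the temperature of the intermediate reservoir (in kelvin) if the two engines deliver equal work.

T_m ≈ 408 K

T_C = 66 °F → (66 − 32) × 5/9 = 18.89 °C = 292.04 K.
For reversible stages Q_m = Q_H·(T_m/T_H). Setting W₁ = Q_H(1 − T_m/T_H) equal to W₂ = Q_m(1 − T_C/T_m) = Q_H·(T_m − T_C)/T_H gives T_H − T_m = T_m − T_C, so T_m = (T_H + T_C)/2 = (523.00 + 292.04)/2 = 408 K.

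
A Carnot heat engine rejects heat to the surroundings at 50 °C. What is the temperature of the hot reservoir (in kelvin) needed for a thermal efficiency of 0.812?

T_C = 50 °C → 50 + 273.15 = 323.15 K.
From η = 1 − T_C/T_H, solving for T_H gives T_H = T_C/(1 − η) = 323.15/(1 − 0.812) = 1720 K.

T_H ≈ 1720 K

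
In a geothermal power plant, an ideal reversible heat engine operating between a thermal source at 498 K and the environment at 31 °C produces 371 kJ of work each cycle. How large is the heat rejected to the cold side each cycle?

T_C = 31 °C → 31 + 273.15 = 304.15 K.
η_rev = 1 − T_C/T_H = 1 − 304.15/498.00 = 0.3893.
Since Q_C/Q_H = T_C/T_H and Q_H = W/η, Q_C = W·T_C/(T_H − T_C) = 371 × 304.15/193.85 = 582 kJ.

Q_C ≈ 582 kJ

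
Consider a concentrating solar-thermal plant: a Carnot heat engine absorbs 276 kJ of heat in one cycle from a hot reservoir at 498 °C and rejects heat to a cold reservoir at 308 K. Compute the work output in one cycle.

T_H = 498 °C → 498 + 273.15 = 771.15 K.
Since the cycle is reversible, η = 1 − T_C/T_H = 1 − 308.00/771.15 = 0.6006.
W = η·Q_H = 0.6006 × 276 = 165.8 kJ.

W ≈ 165.8 kJ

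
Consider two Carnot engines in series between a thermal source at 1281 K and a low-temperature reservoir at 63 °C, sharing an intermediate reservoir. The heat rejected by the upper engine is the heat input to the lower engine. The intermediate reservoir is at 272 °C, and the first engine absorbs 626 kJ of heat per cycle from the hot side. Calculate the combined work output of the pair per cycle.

T_C = 63 °C → 63 + 273.15 = 336.15 K.
Two reversible stages in series are equivalent to a single Carnot engine between T_H and T_C, so η_total = 1 − T_C/T_H = 1 − 336.15/1281.00 = 0.7376.
W_total = η_total · Q_H = 0.7376 × 626 = 462 kJ.

W_total ≈ 462 kJ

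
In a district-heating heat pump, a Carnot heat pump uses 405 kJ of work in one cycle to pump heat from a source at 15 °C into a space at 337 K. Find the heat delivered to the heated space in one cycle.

Q_H ≈ 2790 kJ

T_C = 15 °C → 15 + 273.15 = 288.15 K.
The Carnot heat-pump COP is COP_HP = T_H/(T_H − T_C) = 337.00/48.85 = 6.8987.
Q_H = COP_HP · W = 6.8987 × 405 = 2790 kJ.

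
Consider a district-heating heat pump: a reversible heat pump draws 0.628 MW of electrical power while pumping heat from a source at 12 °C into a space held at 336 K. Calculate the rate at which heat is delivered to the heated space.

Q̇_H ≈ 4.15 MW

T_C = 12 °C → 12 + 273.15 = 285.15 K.
COP_HP = T_H/(T_H − T_C) = 336.00/50.85 = 6.6077.
Q_H = COP_HP · W = 6.6077 × 0.628 = 4.15 MW.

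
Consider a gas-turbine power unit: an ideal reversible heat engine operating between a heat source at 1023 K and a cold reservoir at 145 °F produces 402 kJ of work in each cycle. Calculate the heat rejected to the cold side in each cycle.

T_C = 145 °F → (145 − 32) × 5/9 = 62.78 °C = 335.93 K.
Since the cycle is reversible, η = 1 − T_C/T_H = 1 − 335.93/1023.00 = 0.6716.
Since Q_C/Q_H = T_C/T_H and Q_H = W/η, Q_C = W·T_C/(T_H − T_C) = 402 × 335.93/687.07 = 196.5 kJ.

Q_C ≈ 196.5 kJ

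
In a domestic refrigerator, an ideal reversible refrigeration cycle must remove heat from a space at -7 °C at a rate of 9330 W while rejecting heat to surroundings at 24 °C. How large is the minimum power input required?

Ẇ_in ≈ 1090 W

T_H = 24 °C → 24 + 273.15 = 297.15 K.
T_C = -7 °C → -7 + 273.15 = 266.15 K.
The reversible coefficient of performance is COP_R = T_C/(T_H − T_C) = 266.15/31.00 = 8.5855.
W = Q_C/COP_R = 9330/8.5855 = 1090 W.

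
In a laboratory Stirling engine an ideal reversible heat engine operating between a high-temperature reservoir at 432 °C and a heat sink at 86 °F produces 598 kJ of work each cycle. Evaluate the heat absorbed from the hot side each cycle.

T_H = 432 °C → 432 + 273.15 = 705.15 K.
T_C = 86 °F → (86 − 32) × 5/9 = 30.00 °C = 303.15 K.
η_rev = 1 − T_C/T_H = 1 − 303.15/705.15 = 0.5701.
Q_H = W/η = 598/0.5701 = 1050 kJ.

Q_H ≈ 1050 kJ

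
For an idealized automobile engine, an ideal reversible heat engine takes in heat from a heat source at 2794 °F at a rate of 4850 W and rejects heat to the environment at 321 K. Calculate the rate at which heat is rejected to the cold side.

T_H = 2794 °F → (2794 − 32) × 5/9 = 1534.44 °C = 1807.59 K.
η_rev = 1 − T_C/T_H = 1 − 321.00/1807.59 = 0.8224.
For a reversible cycle Q_C/Q_H = T_C/T_H, so Q_C = 4850 × 321.00/1807.59 = 861 W.

Q̇_C ≈ 861 W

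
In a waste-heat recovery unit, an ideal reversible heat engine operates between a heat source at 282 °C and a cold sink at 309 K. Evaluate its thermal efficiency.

η ≈ 0.443

T_H = 282 °C → 282 + 273.15 = 555.15 K.
The Carnot efficiency is η = 1 − T_C/T_H = 1 − 309.00/555.15 = 0.443.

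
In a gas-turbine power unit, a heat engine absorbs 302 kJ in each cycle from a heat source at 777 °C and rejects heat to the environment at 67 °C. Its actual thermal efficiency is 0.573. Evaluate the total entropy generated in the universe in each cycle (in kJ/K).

ΔS_univ ≈ 0.0915 kJ/K

T_H = 777 °C → 777 + 273.15 = 1050.15 K.
T_C = 67 °C → 67 + 273.15 = 340.15 K.
W = η·Q_H = 0.573 × 302 = 173.0 kJ, so Q_C = Q_H − W = 129.0 kJ.
Reservoir entropy changes: ΔS_H = −Q_H/T_H = −302/1050.15 = -0.2876 kJ/K and ΔS_C = +Q_C/T_C = 129.0/340.15 = 0.3791 kJ/K.
ΔS_univ = −Q_H/T_H + Q_C/T_C = 0.0915 kJ/K (> 0, since η = 0.573 < η_Carnot = 0.676).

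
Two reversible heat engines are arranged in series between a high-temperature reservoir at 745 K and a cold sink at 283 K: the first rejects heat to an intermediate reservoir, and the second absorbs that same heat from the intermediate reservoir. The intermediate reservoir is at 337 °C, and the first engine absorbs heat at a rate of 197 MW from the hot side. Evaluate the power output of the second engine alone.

Ẇ₂ ≈ 86.5 MW

T_m = 337 °C → 337 + 273.15 = 610.15 K.
Heat entering the second stage: Q_m = Q_H·(T_m/T_H) = 197 × 610.15/745.00 = 161 MW.
Second-stage efficiency η₂ = 1 − T_C/T_m = 1 − 283.00/610.15 = 0.5362, so W₂ = η₂·Q_m = 86.5 MW.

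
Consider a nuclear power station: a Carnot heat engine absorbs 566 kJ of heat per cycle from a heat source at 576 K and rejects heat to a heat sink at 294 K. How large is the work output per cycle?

Since the cycle is reversible, η = 1 − T_C/T_H = 1 − 294.00/576.00 = 0.4896.
W = η·Q_H = 0.4896 × 566 = 277.1 kJ.

W ≈ 277.1 kJ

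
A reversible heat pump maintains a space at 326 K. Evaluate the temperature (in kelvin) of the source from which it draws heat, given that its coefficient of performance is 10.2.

T_C ≈ 294.0 K

COP_HP = T_H/(T_H − T_C) ⇒ T_C = T_H·(COP_HP − 1)/COP_HP = 326.00 × (10.2 − 1)/10.2 = 294.0 K.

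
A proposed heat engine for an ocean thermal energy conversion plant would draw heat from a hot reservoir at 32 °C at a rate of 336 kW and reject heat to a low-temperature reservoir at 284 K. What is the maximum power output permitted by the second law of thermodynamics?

T_H = 32 °C → 32 + 273.15 = 305.15 K.
The second-law ceiling is the Carnot efficiency, η_max = 1 − T_C/T_H = 1 − 284.00/305.15 = 0.0693.
W_max = η_max · Q_H = 0.0693 × 336 = 23.29 kW.

Ẇ_max ≈ 23.29 kW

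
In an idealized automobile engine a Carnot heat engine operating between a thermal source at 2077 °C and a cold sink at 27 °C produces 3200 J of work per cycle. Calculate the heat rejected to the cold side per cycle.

Q_C ≈ 469 J

T_H = 2077 °C → 2077 + 273.15 = 2350.15 K.
T_C = 27 °C → 27 + 273.15 = 300.15 K.
The Carnot efficiency is η = 1 − T_C/T_H = 1 − 300.15/2350.15 = 0.8723.
Since Q_C/Q_H = T_C/T_H and Q_H = W/η, Q_C = W·T_C/(T_H − T_C) = 3200 × 300.15/2050.00 = 469 J.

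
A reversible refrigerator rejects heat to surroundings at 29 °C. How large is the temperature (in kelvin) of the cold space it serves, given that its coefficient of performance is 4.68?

T_H = 29 °C → 29 + 273.15 = 302.15 K.
COP_R = T_C/(T_H − T_C) ⇒ T_C = T_H·COP_R/(1 + COP_R) = 302.15 × 4.68/(1 + 4.68) = 249 K.

T_C ≈ 249 K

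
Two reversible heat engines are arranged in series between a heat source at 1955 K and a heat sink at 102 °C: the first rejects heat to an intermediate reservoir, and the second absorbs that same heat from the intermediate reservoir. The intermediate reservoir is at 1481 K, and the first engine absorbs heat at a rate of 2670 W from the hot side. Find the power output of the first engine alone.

Ẇ₁ ≈ 647.4 W

T_C = 102 °C → 102 + 273.15 = 375.15 K.
First-stage efficiency η₁ = 1 − T_m/T_H = 1 − 1481.00/1955.00 = 0.2425.
W₁ = η₁·Q_H = 0.2425 × 2670 = 647.4 W.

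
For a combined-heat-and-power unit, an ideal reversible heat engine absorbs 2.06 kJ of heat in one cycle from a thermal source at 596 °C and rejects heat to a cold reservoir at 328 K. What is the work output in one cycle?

W ≈ 1.28 kJ

T_H = 596 °C → 596 + 273.15 = 869.15 K.
The Carnot efficiency is η = 1 − T_C/T_H = 1 − 328.00/869.15 = 0.6226.
W = η·Q_H = 0.6226 × 2.06 = 1.28 kJ.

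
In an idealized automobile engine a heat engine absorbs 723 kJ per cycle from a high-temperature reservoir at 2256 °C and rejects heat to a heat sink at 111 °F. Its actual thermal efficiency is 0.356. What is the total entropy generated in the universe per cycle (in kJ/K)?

ΔS_univ ≈ 1.18 kJ/K

T_H = 2256 °C → 2256 + 273.15 = 2529.15 K.
T_C = 111 °F → (111 − 32) × 5/9 = 43.89 °C = 317.04 K.
W = η·Q_H = 0.356 × 723 = 257.4 kJ, so Q_C = Q_H − W = 465.6 kJ.
The hot reservoir loses entropy Q_H/T_H = 723/2529.15 = 0.2859 kJ/K; the cold reservoir gains Q_C/T_C = 465.6/317.04 = 1.469 kJ/K.
ΔS_univ = −Q_H/T_H + Q_C/T_C = 1.18 kJ/K (> 0, since η = 0.356 < η_Carnot = 0.875).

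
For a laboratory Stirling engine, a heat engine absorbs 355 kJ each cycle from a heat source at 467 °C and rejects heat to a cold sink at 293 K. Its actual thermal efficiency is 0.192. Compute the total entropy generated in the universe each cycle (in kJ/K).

ΔS_univ ≈ 0.499 kJ/K

T_H = 467 °C → 467 + 273.15 = 740.15 K.
W = η·Q_H = 0.192 × 355 = 68.16 kJ, so Q_C = Q_H − W = 286.8 kJ.
Entropy balance on the reservoirs: −Q_H/T_H = -0.4796 kJ/K, +Q_C/T_C = 0.9790 kJ/K.
ΔS_univ = −Q_H/T_H + Q_C/T_C = 0.499 kJ/K (> 0, since η = 0.192 < η_Carnot = 0.604).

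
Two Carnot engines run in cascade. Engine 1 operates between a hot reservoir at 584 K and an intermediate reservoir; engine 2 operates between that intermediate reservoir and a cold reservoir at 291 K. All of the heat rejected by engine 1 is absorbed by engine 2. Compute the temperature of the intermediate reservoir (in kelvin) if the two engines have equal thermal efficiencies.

T_m ≈ 412.2 K

Equal efficiencies require 1 − T_m/T_H = 1 − T_C/T_m, i.e. T_m/T_H = T_C/T_m, so T_m = √(T_H·T_C) = √(584.00 × 291.00) = 412.2 K.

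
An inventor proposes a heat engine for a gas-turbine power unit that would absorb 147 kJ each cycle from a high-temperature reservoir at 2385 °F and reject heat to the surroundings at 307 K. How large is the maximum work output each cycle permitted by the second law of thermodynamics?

W_max ≈ 118 kJ

T_H = 2385 °F → (2385 − 32) × 5/9 = 1307.22 °C = 1580.37 K.
The second-law ceiling is the Carnot efficiency, η_max = 1 − T_C/T_H = 1 − 307.00/1580.37 = 0.8057.
W_max = η_max · Q_H = 0.8057 × 147 = 118 kJ.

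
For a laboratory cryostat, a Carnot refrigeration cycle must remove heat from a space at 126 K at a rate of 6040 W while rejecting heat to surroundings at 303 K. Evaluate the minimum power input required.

Ẇ_in ≈ 8480 W

For a reversible refrigerator, COP_R = T_C/(T_H − T_C) = 126.00/177.00 = 0.7119.
W = Q_C/COP_R = 6040/0.7119 = 8480 W.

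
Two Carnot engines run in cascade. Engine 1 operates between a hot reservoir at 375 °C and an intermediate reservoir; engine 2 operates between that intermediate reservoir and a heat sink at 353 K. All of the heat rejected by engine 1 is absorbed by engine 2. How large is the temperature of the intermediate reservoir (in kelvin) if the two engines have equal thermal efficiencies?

T_H = 375 °C → 375 + 273.15 = 648.15 K.
Equal efficiencies require 1 − T_m/T_H = 1 − T_C/T_m, i.e. T_m/T_H = T_C/T_m, so T_m = √(T_H·T_C) = √(648.15 × 353.00) = 478 K.

T_m ≈ 478 K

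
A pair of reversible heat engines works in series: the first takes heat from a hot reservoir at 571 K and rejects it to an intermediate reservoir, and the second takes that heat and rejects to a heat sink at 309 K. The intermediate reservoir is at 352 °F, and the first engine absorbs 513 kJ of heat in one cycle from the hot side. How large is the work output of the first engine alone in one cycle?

T_m = 352 °F → (352 − 32) × 5/9 = 177.78 °C = 450.93 K.
First-stage efficiency η₁ = 1 − T_m/T_H = 1 − 450.93/571.00 = 0.2103.
W₁ = η₁·Q_H = 0.2103 × 513 = 108 kJ.

W₁ ≈ 108 kJ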